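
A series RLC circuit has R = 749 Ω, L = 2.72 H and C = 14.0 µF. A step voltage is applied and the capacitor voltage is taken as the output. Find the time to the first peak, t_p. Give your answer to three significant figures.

For a series RLC circuit (capacitor voltage as output), ω_n = 1/√(LC) = 1/√(2.72 H · 14.0 µF) = 162 rad/s.
ζ = (R/2)·√(C/L) = (749/2)·√(14.0 µF/2.72 H) = 0.850.
The damped frequency ω_d = ω_n√(1−ζ²) = 85.5 rad/s. t_p = π/ω_d = 0.0368 s.

t_p ≈ 0.0368 s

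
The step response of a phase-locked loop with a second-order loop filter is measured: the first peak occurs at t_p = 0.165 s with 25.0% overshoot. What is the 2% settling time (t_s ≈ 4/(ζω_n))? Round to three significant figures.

The overshoot fixes ζ = −ln(OS)/√(π²+ln²(OS)) = 0.404.
t_p = π/ω_d ⇒ ω_d = 19.0 rad/s; then ω_n = ω_d/√(1−ζ²) = 20.8 rad/s.
t_s ≈ 4/(ζω_n) = 4/(0.404·20.8) = 0.476 s.

t_s ≈ 0.476 s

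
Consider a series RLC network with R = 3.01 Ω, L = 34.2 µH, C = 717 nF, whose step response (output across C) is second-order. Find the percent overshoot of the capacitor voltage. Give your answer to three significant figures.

For a series RLC circuit (capacitor voltage as output), ω_n = 1/√(LC) = 1/√(34.2 µH · 717 nF) = 202000 rad/s.
ζ = (R/2)·√(C/L) = (3.01/2)·√(717 nF/34.2 µH) = 0.218.
Overshoot: exp(−π·0.218/√(1−0.218²)) = 0.496, i.e. 49.6%.

%OS ≈ 49.6%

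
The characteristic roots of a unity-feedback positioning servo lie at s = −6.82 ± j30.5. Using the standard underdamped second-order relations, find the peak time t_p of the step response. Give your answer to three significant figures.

t_p ≈ 0.103 s

t_p = π/ω_d with ω_d = 30.5 (the imaginary part), so t_p = 0.103 s.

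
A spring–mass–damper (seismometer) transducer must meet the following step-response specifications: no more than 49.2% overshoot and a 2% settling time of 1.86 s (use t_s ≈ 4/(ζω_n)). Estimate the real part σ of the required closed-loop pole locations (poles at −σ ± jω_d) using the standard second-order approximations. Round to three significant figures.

The settling-time spec alone fixes σ = ζω_n = 4/t_s = 4/1.86 = 2.15.
(Overshoot then fixes ζ = 0.220 and hence ω_d = σ·√(1−ζ²)/ζ = 9.53 rad/s.)

σ ≈ 2.15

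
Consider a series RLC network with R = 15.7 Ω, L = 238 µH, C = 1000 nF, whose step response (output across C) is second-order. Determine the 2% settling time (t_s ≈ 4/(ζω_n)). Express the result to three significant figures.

For a series RLC circuit (capacitor voltage as output), ω_n = 1/√(LC) = 1/√(238 µH · 1000 nF) = 64800 rad/s.
ζ = (R/2)·√(C/L) = (15.7/2)·√(1000 nF/238 µH) = 0.509.
t_s ≈ 4/(ζω_n) = 0.000121 s.

t_s ≈ 0.000121 s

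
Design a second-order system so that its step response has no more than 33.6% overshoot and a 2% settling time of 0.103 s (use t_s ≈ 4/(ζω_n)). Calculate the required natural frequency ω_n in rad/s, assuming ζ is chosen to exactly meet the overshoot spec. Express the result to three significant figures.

ω_n ≈ 118 rad/s

From %OS = 100·exp(−πζ/√(1−ζ²)), invert to get ζ = −ln(OS)/√(π² + ln²(OS)) with OS = 0.336.
−ln 0.336 = 1.091, so ζ = 1.091/√(π² + 1.190) = 0.328.
From t_s ≈ 4/(ζω_n): ω_n = 4/(ζ·t_s) = 4/(0.328·0.103) = 118 rad/s.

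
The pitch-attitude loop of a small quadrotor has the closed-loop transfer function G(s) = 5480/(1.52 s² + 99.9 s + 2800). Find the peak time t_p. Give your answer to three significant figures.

Dividing through by 1.52: denominator becomes s² + 65.72 s + 1842.
So ω_n = √1842 = 42.9 rad/s and ζ = 65.72/(2·42.9) = 0.766.
The damped frequency ω_d = ω_n√(1−ζ²) = 27.6 rad/s. t_p = π/ω_d = 0.114 s.

t_p ≈ 0.114 s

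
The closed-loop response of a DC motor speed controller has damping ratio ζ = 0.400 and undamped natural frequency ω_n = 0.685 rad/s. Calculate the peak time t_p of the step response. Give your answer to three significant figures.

The damped frequency is ω_d = ω_n√(1−ζ²) = 0.685·√(1−0.160) = 0.628 rad/s.
Peak time t_p = π/ω_d = π/0.628 = 5.00 s.

t_p ≈ 5.00 s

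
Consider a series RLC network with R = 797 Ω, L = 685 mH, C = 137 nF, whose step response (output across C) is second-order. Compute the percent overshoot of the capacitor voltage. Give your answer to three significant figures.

For a series RLC circuit (capacitor voltage as output), ω_n = 1/√(LC) = 1/√(685 mH · 137 nF) = 3260 rad/s.
ζ = (R/2)·√(C/L) = (797/2)·√(137 nF/685 mH) = 0.178.
Overshoot: exp(−π·0.178/√(1−0.178²)) = 0.566, i.e. 56.6%.

%OS ≈ 56.6%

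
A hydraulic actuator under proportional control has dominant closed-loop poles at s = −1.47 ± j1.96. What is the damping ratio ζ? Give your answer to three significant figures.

ζ ≈ 0.600

With σ = 1.47, ω_d = 1.96: ω_n = √(σ²+ω_d²) = 2.45 rad/s, ζ = σ/ω_n = 0.600.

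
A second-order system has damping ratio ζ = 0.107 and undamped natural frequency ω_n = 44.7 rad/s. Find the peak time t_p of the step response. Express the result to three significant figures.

t_p ≈ 0.0707 s

The damped frequency is ω_d = ω_n√(1−ζ²) = 44.7·√(1−0.0114) = 44.4 rad/s.
Peak time t_p = π/ω_d = π/44.4 = 0.0707 s.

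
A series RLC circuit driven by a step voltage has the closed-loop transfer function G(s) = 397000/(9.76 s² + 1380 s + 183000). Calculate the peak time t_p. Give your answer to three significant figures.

Dividing through by 9.76: denominator becomes s² + 141.4 s + 18750.
So ω_n = √18750 = 137 rad/s and ζ = 141.4/(2·137) = 0.516.
ω_d = ω_n√(1−ζ²) = 117 rad/s. t_p = π/ω_d = 0.0268 s.

t_p ≈ 0.0268 s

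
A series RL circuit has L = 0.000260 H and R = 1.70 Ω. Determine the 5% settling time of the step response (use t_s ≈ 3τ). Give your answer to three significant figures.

τ = L/R = 0.000260/1.70 = 0.000153 s.
t_s ≈ 3τ = 0.000459 s.

t_s ≈ 0.000459 s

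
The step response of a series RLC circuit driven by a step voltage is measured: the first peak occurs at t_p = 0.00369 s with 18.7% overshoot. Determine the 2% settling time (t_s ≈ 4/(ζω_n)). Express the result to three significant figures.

t_s ≈ 0.00880 s

From the overshoot, ζ = −ln(OS)/√(π²+ln²(OS)) = 0.471.
From t_p = π/ω_d, ω_d = π/0.00369 = 851 rad/s, so ω_n = ω_d/√(1−ζ²) = 965 rad/s.
t_s ≈ 4/(ζω_n) = 4/(0.471·965) = 0.00880 s.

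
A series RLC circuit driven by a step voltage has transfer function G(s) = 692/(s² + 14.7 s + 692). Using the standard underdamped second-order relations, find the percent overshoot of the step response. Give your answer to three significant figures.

%OS ≈ 40.1%

Comparing the denominator to s² + 2ζω_n s + ω_n²: ω_n = √692 = 26.3 rad/s, and 2ζω_n = 14.7 so ζ = 14.7/(2·26.3) = 0.279.
Overshoot: exp(−π·0.279/√(1−0.279²)) = 0.401, i.e. 40.1%.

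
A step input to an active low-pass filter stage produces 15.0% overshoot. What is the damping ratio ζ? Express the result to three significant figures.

ζ ≈ 0.517

From %OS = 100·exp(−πζ/√(1−ζ²)), invert to get ζ = −ln(OS)/√(π² + ln²(OS)) with OS = 0.150.
−ln 0.150 = 1.897, so ζ = 1.897/√(π² + 3.599) = 0.517.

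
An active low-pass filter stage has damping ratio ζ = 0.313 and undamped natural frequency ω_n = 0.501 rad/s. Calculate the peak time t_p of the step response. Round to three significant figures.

t_p ≈ 6.60 s

The damped frequency is ω_d = ω_n√(1−ζ²) = 0.501·√(1−0.0980) = 0.476 rad/s.
Peak time t_p = π/ω_d = π/0.476 = 6.60 s.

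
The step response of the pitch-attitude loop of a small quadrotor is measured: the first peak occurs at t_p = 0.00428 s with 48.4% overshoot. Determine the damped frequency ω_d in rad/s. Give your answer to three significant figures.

t_p = π/ω_d, so ω_d = π/0.00428 = 734 rad/s.

ω_d ≈ 734 rad/s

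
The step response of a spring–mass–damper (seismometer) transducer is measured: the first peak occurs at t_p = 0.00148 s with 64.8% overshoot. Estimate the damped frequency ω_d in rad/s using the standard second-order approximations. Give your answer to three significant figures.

ω_d ≈ 2120 rad/s

t_p = π/ω_d, so ω_d = π/0.00148 = 2120 rad/s.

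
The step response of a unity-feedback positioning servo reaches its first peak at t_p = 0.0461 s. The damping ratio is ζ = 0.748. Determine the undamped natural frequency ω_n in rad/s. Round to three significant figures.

Peak time t_p = π/ω_d, so ω_d = π/t_p = π/0.0461 = 68.1 rad/s.
ω_n = ω_d/√(1−ζ²) = 68.1/√0.440 = 103 rad/s.

ω_n ≈ 103 rad/s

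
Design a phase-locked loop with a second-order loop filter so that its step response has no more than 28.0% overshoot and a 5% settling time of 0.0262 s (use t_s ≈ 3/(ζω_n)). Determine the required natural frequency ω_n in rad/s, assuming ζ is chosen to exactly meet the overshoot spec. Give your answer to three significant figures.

ζ = −ln(OS)/√(π² + (ln OS)²). With OS = 0.280, ln OS = −1.273 and ζ = 1.273/3.390 = 0.376.
From t_s ≈ 3/(ζω_n): ω_n = 3/(ζ·t_s) = 3/(0.376·0.0262) = 305 rad/s.

ω_n ≈ 305 rad/s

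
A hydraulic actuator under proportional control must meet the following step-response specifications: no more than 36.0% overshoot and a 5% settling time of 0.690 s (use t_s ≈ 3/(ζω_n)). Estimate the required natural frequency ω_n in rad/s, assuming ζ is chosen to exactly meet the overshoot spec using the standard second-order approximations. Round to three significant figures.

ω_n ≈ 14.1 rad/s

ζ = −ln(OS)/√(π² + (ln OS)²). With OS = 0.360, ln OS = −1.022 and ζ = 1.022/3.304 = 0.309.
Then ω_n = 3/(ζ t_s) = 3/(0.309 × 0.690) = 14.1 rad/s.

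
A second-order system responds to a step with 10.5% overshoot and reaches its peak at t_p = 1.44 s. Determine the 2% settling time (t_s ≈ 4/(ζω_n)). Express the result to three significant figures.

From the overshoot, ζ = −ln(OS)/√(π²+ln²(OS)) = 0.583.
t_p = π/ω_d ⇒ ω_d = 2.18 rad/s; then ω_n = ω_d/√(1−ζ²) = 2.69 rad/s.
t_s ≈ 4/(ζω_n) = 4/(0.583·2.69) = 2.56 s.

t_s ≈ 2.56 s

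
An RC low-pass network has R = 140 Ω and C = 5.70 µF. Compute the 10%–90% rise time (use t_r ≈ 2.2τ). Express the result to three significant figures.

t_r ≈ 0.00176 s

τ = RC = 140 × 5.70 µF = 0.000798 s.
t_r ≈ 2.2τ = 0.00176 s.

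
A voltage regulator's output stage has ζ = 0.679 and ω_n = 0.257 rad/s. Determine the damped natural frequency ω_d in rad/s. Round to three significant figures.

ω_d ≈ 0.189 rad/s

ω_d = ω_n√(1−ζ²) = 0.257·√0.539 = 0.189 rad/s.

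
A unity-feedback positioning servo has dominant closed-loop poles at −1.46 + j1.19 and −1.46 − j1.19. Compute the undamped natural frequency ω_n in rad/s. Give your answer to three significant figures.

With σ = 1.46, ω_d = 1.19: ω_n = √(σ²+ω_d²) = 1.88 rad/s, ζ = σ/ω_n = 0.775.

ω_n ≈ 1.88 rad/s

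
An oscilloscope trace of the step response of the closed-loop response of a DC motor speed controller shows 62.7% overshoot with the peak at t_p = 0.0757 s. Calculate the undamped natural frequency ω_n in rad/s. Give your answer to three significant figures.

ω_n ≈ 42.0 rad/s

ζ from %OS: ζ = |ln 0.627|/√(π²+ln²0.627) = 0.147.
t_p = π/ω_d ⇒ ω_d = 41.5 rad/s; then ω_n = ω_d/√(1−ζ²) = 42.0 rad/s.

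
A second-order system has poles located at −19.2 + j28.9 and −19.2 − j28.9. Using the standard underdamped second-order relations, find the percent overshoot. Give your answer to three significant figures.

%OS ≈ 12.4%

|pole| = ω_n = √(19.2² + 28.9²) = 34.7 rad/s; ζ = cos θ = σ/ω_n = 0.553.
Overshoot: exp(−π·0.553/√(1−0.553²)) = 0.124, i.e. 12.4%.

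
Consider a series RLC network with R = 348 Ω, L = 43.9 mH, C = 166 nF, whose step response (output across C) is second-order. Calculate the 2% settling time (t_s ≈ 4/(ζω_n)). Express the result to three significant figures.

t_s ≈ 0.00101 s

For a series RLC circuit (capacitor voltage as output), ω_n = 1/√(LC) = 1/√(43.9 mH · 166 nF) = 11700 rad/s.
ζ = (R/2)·√(C/L) = (348/2)·√(166 nF/43.9 mH) = 0.338.
t_s ≈ 4/(ζω_n) = 0.00101 s.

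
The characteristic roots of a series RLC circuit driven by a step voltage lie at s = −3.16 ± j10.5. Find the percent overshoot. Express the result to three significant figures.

|pole| = ω_n = √(3.16² + 10.5²) = 11.0 rad/s; ζ = cos θ = σ/ω_n = 0.288.
%OS = 100·exp(−πζ/√(1−ζ²)) = 38.8%.

%OS ≈ 38.8%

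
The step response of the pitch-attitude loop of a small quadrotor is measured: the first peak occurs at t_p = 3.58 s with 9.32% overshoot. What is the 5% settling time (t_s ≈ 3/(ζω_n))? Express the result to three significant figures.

t_s ≈ 4.53 s

ζ from %OS: ζ = |ln 0.0932|/√(π²+ln²0.0932) = 0.603.
From t_p = π/ω_d, ω_d = π/3.58 = 0.878 rad/s, so ω_n = ω_d/√(1−ζ²) = 1.10 rad/s.
t_s ≈ 3/(ζω_n) = 3/(0.603·1.10) = 4.53 s.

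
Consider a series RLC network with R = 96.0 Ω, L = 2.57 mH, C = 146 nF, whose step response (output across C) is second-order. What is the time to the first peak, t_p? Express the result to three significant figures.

For a series RLC circuit (capacitor voltage as output), ω_n = 1/√(LC) = 1/√(2.57 mH · 146 nF) = 51600 rad/s.
ζ = (R/2)·√(C/L) = (96.0/2)·√(146 nF/2.57 mH) = 0.362.
ω_d = ω_n√(1−ζ²) = 48100 rad/s. t_p = π/ω_d = 0.0000653 s.

t_p ≈ 0.0000653 s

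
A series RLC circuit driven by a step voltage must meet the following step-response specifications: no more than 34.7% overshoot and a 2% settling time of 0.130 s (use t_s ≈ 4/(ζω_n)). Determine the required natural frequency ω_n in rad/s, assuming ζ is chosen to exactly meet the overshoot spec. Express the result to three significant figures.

ζ = −ln(OS)/√(π² + (ln OS)²). With OS = 0.347, ln OS = −1.058 and ζ = 1.058/3.315 = 0.319.
Then ω_n = 4/(ζ t_s) = 4/(0.319 × 0.130) = 96.4 rad/s.

ω_n ≈ 96.4 rad/s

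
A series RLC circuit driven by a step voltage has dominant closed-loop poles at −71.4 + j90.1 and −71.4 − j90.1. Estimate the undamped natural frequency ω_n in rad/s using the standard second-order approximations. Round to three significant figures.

ω_n ≈ 115 rad/s

|pole| = ω_n = √(71.4² + 90.1²) = 115 rad/s; ζ = cos θ = σ/ω_n = 0.621.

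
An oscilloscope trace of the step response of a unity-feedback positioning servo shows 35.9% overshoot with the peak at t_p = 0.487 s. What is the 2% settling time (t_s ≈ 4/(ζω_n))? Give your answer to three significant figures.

From the overshoot, ζ = −ln(OS)/√(π²+ln²(OS)) = 0.310.
t_p = π/ω_d ⇒ ω_d = 6.45 rad/s; then ω_n = ω_d/√(1−ζ²) = 6.79 rad/s.
t_s ≈ 4/(ζω_n) = 4/(0.310·6.79) = 1.90 s.

t_s ≈ 1.90 s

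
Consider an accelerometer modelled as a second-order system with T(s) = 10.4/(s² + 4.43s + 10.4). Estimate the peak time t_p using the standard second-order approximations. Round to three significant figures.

Comparing the denominator to s² + 2ζω_n s + ω_n²: ω_n = √10.4 = 3.22 rad/s, and 2ζω_n = 4.43 so ζ = 4.43/(2·3.22) = 0.687.
ω_d = ω_n√(1−ζ²) = 2.34 rad/s. Then t_p = π/ω_d = 1.34 s.

t_p ≈ 1.34 s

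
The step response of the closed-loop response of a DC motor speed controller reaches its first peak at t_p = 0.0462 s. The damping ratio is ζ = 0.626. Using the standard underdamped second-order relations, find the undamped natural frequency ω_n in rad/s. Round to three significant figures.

ω_n ≈ 87.2 rad/s

Peak time t_p = π/ω_d, so ω_d = π/t_p = π/0.0462 = 68.0 rad/s.
ω_n = ω_d/√(1−ζ²) = 68.0/√0.608 = 87.2 rad/s.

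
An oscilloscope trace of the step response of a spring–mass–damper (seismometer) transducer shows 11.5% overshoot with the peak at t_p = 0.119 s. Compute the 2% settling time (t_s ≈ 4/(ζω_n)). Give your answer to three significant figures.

t_s ≈ 0.220 s

From the overshoot, ζ = −ln(OS)/√(π²+ln²(OS)) = 0.567.
t_p = π/ω_d ⇒ ω_d = 26.4 rad/s; then ω_n = ω_d/√(1−ζ²) = 32.1 rad/s.
t_s ≈ 4/(ζω_n) = 4/(0.567·32.1) = 0.220 s.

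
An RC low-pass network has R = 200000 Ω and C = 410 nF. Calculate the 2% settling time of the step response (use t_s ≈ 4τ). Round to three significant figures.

τ = RC = 200000 × 410 nF = 0.0820 s.
t_s ≈ 4τ = 0.328 s.

t_s ≈ 0.328 s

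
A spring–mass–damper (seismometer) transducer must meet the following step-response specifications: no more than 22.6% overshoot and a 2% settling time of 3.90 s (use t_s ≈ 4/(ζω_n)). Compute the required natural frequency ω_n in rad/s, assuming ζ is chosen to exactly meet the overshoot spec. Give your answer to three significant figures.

ω_n ≈ 2.40 rad/s

ζ = −ln(OS)/√(π² + (ln OS)²). With OS = 0.226, ln OS = −1.487 and ζ = 1.487/3.476 = 0.428.
From t_s ≈ 4/(ζω_n): ω_n = 4/(ζ·t_s) = 4/(0.428·3.90) = 2.40 rad/s.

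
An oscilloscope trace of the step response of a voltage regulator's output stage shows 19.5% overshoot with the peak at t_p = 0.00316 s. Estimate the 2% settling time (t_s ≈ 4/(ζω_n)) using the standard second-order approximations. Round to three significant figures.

The overshoot fixes ζ = −ln(OS)/√(π²+ln²(OS)) = 0.462.
From t_p = π/ω_d, ω_d = π/0.00316 = 994 rad/s, so ω_n = ω_d/√(1−ζ²) = 1120 rad/s.
t_s ≈ 4/(ζω_n) = 4/(0.462·1120) = 0.00773 s.

t_s ≈ 0.00773 s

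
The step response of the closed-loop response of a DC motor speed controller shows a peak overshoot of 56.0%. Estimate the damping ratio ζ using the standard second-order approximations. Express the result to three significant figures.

ζ ≈ 0.181

From %OS = 100·exp(−πζ/√(1−ζ²)), invert to get ζ = −ln(OS)/√(π² + ln²(OS)) with OS = 0.560.
−ln 0.560 = 0.5798, so ζ = 0.5798/√(π² + 0.3362) = 0.181.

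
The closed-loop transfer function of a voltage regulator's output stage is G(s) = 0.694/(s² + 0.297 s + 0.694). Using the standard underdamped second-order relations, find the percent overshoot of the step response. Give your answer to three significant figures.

%OS ≈ 56.6%

Matching coefficients with s² + 2ζω_n s + ω_n² gives ω_n² = 0.694 ⇒ ω_n = 0.833 rad/s, and ζ = 0.297/(2ω_n) = 0.178.
%OS = 100·exp(−πζ/√(1−ζ²)) = 56.6%.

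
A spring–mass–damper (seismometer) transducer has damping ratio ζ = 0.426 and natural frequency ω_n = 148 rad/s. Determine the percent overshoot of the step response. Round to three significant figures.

For an underdamped second-order system, %OS = 100·exp(−πζ/√(1−ζ²)).
πζ/√(1−ζ²) = π·0.426/√(1−0.181) = 1.479, so %OS = 100·e^(−1.479) = 22.8%.

%OS ≈ 22.8%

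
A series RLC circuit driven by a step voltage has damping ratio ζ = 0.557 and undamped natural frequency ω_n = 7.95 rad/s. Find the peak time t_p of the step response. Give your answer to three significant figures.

t_p ≈ 0.476 s

The damped frequency is ω_d = ω_n√(1−ζ²) = 7.95·√(1−0.310) = 6.60 rad/s.
Peak time t_p = π/ω_d = π/6.60 = 0.476 s.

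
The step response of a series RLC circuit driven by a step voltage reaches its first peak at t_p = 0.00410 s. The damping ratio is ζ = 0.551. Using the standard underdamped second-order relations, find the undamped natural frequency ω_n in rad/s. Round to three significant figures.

ω_n ≈ 918 rad/s

Peak time t_p = π/ω_d, so ω_d = π/t_p = π/0.00410 = 766 rad/s.
ω_n = ω_d/√(1−ζ²) = 766/√0.696 = 918 rad/s.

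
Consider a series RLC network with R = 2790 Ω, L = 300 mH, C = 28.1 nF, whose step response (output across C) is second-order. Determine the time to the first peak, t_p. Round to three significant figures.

t_p ≈ 0.000319 s

For a series RLC circuit (capacitor voltage as output), ω_n = 1/√(LC) = 1/√(300 mH · 28.1 nF) = 10900 rad/s.
ζ = (R/2)·√(C/L) = (2790/2)·√(28.1 nF/300 mH) = 0.427.
ω_d = 10900·√(1 − 0.427²) = 9850 rad/s. t_p = π/ω_d = 0.000319 s.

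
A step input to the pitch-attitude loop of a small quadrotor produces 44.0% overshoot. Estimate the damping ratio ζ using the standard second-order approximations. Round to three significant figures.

From %OS = 100·exp(−πζ/√(1−ζ²)), invert to get ζ = −ln(OS)/√(π² + ln²(OS)) with OS = 0.440.
−ln 0.440 = 0.8210, so ζ = 0.8210/√(π² + 0.6740) = 0.253.

ζ ≈ 0.253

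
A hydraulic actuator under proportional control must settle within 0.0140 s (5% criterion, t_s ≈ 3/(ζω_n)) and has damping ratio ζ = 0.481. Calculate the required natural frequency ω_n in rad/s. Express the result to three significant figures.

ω_n ≈ 446 rad/s

Rearranging t_s ≈ 3/(ζω_n) gives ω_n = 3/(ζ·t_s) = 3/(0.481 × 0.0140) = 446 rad/s.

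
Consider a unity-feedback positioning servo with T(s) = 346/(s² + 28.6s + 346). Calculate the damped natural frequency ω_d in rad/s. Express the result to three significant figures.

ω_d ≈ 11.9 rad/s

Comparing the denominator to s² + 2ζω_n s + ω_n²: ω_n = √346 = 18.6 rad/s, and 2ζω_n = 28.6 so ζ = 28.6/(2·18.6) = 0.769.
The damped frequency ω_d = ω_n√(1−ζ²) = 11.9 rad/s.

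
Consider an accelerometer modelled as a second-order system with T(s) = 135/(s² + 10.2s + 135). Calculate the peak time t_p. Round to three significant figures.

Comparing the denominator to s² + 2ζω_n s + ω_n²: ω_n = √135 = 11.6 rad/s, and 2ζω_n = 10.2 so ζ = 10.2/(2·11.6) = 0.439.
ω_d = 11.6·√(1 − 0.439²) = 10.4 rad/s. Then t_p = π/ω_d = 0.301 s.

t_p ≈ 0.301 s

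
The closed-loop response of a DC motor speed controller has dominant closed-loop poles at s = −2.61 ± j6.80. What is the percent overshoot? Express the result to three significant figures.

%OS ≈ 29.9%

With σ = 2.61, ω_d = 6.80: ω_n = √(σ²+ω_d²) = 7.28 rad/s, ζ = σ/ω_n = 0.358.
Overshoot: exp(−π·0.358/√(1−0.358²)) = 0.299, i.e. 29.9%.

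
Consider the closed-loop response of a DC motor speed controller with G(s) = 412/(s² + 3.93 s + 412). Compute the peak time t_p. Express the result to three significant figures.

t_p ≈ 0.156 s

ω_n = √412 = 20.3 rad/s; ζ = 3.93/(2·20.3) = 0.0968.
The damped frequency ω_d = ω_n√(1−ζ²) = 20.2 rad/s. Then t_p = π/ω_d = 0.156 s.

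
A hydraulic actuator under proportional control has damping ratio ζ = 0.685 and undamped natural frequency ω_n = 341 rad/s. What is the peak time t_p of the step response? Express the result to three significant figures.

t_p ≈ 0.0126 s

The damped frequency is ω_d = ω_n√(1−ζ²) = 341·√(1−0.469) = 248 rad/s.
Peak time t_p = π/ω_d = π/248 = 0.0126 s.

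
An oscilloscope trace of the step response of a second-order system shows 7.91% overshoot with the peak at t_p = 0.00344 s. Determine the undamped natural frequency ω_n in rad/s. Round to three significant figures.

The overshoot fixes ζ = −ln(OS)/√(π²+ln²(OS)) = 0.628.
t_p = π/ω_d ⇒ ω_d = 913 rad/s; then ω_n = ω_d/√(1−ζ²) = 1170 rad/s.

ω_n ≈ 1170 rad/s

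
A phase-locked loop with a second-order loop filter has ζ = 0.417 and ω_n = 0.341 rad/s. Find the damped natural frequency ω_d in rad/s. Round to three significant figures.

ω_d = ω_n√(1−ζ²) = 0.341·√0.826 = 0.310 rad/s.

ω_d ≈ 0.310 rad/s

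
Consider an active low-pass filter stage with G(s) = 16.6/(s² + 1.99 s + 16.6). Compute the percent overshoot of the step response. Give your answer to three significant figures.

ω_n = √16.6 = 4.07 rad/s; ζ = 1.99/(2·4.07) = 0.244.
Overshoot: exp(−π·0.244/√(1−0.244²)) = 0.453, i.e. 45.3%.

%OS ≈ 45.3%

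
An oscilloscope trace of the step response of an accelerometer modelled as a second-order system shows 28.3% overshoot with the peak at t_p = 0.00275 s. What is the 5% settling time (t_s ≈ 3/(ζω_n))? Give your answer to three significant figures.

From the overshoot, ζ = −ln(OS)/√(π²+ln²(OS)) = 0.373.
From t_p = π/ω_d, ω_d = π/0.00275 = 1140 rad/s, so ω_n = ω_d/√(1−ζ²) = 1230 rad/s.
t_s ≈ 3/(ζω_n) = 3/(0.373·1230) = 0.00654 s.

t_s ≈ 0.00654 s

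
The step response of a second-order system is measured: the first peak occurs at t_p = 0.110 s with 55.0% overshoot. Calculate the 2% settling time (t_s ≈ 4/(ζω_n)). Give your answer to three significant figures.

t_s ≈ 0.736 s

From the overshoot, ζ = −ln(OS)/√(π²+ln²(OS)) = 0.187.
t_p = π/ω_d ⇒ ω_d = 28.6 rad/s; then ω_n = ω_d/√(1−ζ²) = 29.1 rad/s.
t_s ≈ 4/(ζω_n) = 4/(0.187·29.1) = 0.736 s.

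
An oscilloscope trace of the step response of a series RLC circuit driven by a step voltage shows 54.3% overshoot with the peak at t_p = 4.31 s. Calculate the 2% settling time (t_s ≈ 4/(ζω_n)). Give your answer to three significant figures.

From the overshoot, ζ = −ln(OS)/√(π²+ln²(OS)) = 0.191.
t_p = π/ω_d ⇒ ω_d = 0.729 rad/s; then ω_n = ω_d/√(1−ζ²) = 0.743 rad/s.
t_s ≈ 4/(ζω_n) = 4/(0.191·0.743) = 28.2 s.

t_s ≈ 28.2 s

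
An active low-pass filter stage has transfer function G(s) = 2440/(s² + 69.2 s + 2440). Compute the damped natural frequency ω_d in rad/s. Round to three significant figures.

ω_d ≈ 35.3 rad/s

ω_n = √2440 = 49.4 rad/s; ζ = 69.2/(2·49.4) = 0.700.
ω_d = 49.4·√(1 − 0.700²) = 35.3 rad/s.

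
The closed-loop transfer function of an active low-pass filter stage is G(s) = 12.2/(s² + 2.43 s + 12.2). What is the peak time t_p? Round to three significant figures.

ω_n = √12.2 = 3.49 rad/s; ζ = 2.43/(2·3.49) = 0.348.
The damped frequency ω_d = ω_n√(1−ζ²) = 3.27 rad/s. Then t_p = π/ω_d = 0.959 s.

t_p ≈ 0.959 s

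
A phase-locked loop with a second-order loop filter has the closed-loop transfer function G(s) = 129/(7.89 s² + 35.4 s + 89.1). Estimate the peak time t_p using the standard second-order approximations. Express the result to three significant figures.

Dividing through by 7.89: denominator becomes s² + 4.487 s + 11.29.
So ω_n = √11.29 = 3.36 rad/s and ζ = 4.487/(2·3.36) = 0.668.
ω_d = 3.36·√(1 − 0.668²) = 2.50 rad/s. t_p = π/ω_d = 1.26 s.

t_p ≈ 1.26 s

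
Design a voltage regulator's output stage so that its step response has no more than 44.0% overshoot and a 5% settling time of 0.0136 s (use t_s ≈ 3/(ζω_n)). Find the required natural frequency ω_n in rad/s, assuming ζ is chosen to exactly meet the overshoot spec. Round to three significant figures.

ω_n ≈ 872 rad/s

From %OS = 100·exp(−πζ/√(1−ζ²)), invert to get ζ = −ln(OS)/√(π² + ln²(OS)) with OS = 0.440.
−ln 0.440 = 0.8210, so ζ = 0.8210/√(π² + 0.6740) = 0.253.
Then ω_n = 3/(ζ t_s) = 3/(0.253 × 0.0136) = 872 rad/s.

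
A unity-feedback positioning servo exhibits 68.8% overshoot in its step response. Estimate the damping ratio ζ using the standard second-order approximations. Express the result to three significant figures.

Inverting the overshoot relation: ζ = |ln 0.688|/√(π² + ln²0.688) = 0.118.

ζ ≈ 0.118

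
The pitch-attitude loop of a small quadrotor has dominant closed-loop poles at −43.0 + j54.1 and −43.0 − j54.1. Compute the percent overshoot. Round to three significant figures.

%OS ≈ 8.23%

|pole| = ω_n = √(43.0² + 54.1²) = 69.1 rad/s; ζ = cos θ = σ/ω_n = 0.622.
%OS = 100·exp(−πζ/√(1−ζ²)) = 8.23%.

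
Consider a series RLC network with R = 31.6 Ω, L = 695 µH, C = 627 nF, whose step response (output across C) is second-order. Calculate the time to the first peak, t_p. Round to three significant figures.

For a series RLC circuit (capacitor voltage as output), ω_n = 1/√(LC) = 1/√(695 µH · 627 nF) = 47900 rad/s.
ζ = (R/2)·√(C/L) = (31.6/2)·√(627 nF/695 µH) = 0.475.
The damped frequency ω_d = ω_n√(1−ζ²) = 42200 rad/s. t_p = π/ω_d = 0.0000745 s.

t_p ≈ 0.0000745 s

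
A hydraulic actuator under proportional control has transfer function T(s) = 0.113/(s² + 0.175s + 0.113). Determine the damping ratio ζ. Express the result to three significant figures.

Comparing the denominator to s² + 2ζω_n s + ω_n²: ω_n = √0.113 = 0.336 rad/s, and 2ζω_n = 0.175 so ζ = 0.175/(2·0.336) = 0.260.

ζ ≈ 0.260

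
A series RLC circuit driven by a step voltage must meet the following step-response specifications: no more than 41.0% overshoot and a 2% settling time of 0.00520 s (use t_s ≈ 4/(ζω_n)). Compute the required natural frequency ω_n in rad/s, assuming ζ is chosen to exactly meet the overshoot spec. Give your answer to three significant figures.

ζ = −ln(OS)/√(π² + (ln OS)²). With OS = 0.410, ln OS = −0.8916 and ζ = 0.8916/3.266 = 0.273.
Then ω_n = 4/(ζ t_s) = 4/(0.273 × 0.00520) = 2820 rad/s.

ω_n ≈ 2820 rad/s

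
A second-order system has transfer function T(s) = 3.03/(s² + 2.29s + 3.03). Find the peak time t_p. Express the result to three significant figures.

t_p ≈ 2.40 s

ω_n = √3.03 = 1.74 rad/s; ζ = 2.29/(2·1.74) = 0.658.
ω_d = ω_n√(1−ζ²) = 1.31 rad/s. Then t_p = π/ω_d = 2.40 s.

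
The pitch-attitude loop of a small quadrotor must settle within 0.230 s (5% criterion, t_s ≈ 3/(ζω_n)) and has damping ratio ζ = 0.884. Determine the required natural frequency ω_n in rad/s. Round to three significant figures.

Rearranging t_s ≈ 3/(ζω_n) gives ω_n = 3/(ζ·t_s) = 3/(0.884 × 0.230) = 14.8 rad/s.

ω_n ≈ 14.8 rad/s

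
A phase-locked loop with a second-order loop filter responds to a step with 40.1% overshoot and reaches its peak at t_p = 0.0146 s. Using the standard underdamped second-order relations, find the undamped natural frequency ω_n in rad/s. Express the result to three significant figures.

The overshoot fixes ζ = −ln(OS)/√(π²+ln²(OS)) = 0.279.
From t_p = π/ω_d, ω_d = π/0.0146 = 215 rad/s, so ω_n = ω_d/√(1−ζ²) = 224 rad/s.

ω_n ≈ 224 rad/s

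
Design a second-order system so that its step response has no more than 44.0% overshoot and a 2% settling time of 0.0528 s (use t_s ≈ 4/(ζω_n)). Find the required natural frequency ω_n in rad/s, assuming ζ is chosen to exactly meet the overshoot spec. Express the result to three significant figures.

ω_n ≈ 300 rad/s

ζ = −ln(OS)/√(π² + (ln OS)²). With OS = 0.440, ln OS = −0.8210 and ζ = 0.8210/3.247 = 0.253.
Then ω_n = 4/(ζ t_s) = 4/(0.253 × 0.0528) = 300 rad/s.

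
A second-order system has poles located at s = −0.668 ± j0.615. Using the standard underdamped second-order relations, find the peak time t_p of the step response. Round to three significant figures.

t_p ≈ 5.11 s

t_p = π/ω_d with ω_d = 0.615 (the imaginary part), so t_p = 5.11 s.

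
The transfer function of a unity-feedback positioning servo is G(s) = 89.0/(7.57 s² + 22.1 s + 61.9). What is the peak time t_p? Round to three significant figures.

Dividing through by 7.57: denominator becomes s² + 2.919 s + 8.177.
So ω_n = √8.177 = 2.86 rad/s and ζ = 2.919/(2·2.86) = 0.510.
The damped frequency ω_d = ω_n√(1−ζ²) = 2.46 rad/s. t_p = π/ω_d = 1.28 s.

t_p ≈ 1.28 s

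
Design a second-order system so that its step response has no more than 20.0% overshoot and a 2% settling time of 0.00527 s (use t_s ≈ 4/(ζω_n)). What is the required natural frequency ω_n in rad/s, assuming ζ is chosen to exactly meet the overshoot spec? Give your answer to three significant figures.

ω_n ≈ 1660 rad/s

From %OS = 100·exp(−πζ/√(1−ζ²)), invert to get ζ = −ln(OS)/√(π² + ln²(OS)) with OS = 0.200.
−ln 0.200 = 1.609, so ζ = 1.609/√(π² + 2.590) = 0.456.
Then ω_n = 4/(ζ t_s) = 4/(0.456 × 0.00527) = 1660 rad/s.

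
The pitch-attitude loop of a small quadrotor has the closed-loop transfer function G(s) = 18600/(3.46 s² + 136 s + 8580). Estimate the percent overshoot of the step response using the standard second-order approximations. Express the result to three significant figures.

%OS ≈ 25.9%

Dividing through by 3.46: denominator becomes s² + 39.31 s + 2480.
So ω_n = √2480 = 49.8 rad/s and ζ = 39.31/(2·49.8) = 0.395.
Overshoot: exp(−π·0.395/√(1−0.395²)) = 0.259, i.e. 25.9%.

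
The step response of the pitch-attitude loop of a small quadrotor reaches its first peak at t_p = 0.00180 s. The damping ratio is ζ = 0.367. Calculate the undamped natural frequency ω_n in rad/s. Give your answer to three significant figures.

ω_n ≈ 1880 rad/s

Peak time t_p = π/ω_d, so ω_d = π/t_p = π/0.00180 = 1750 rad/s.
ω_n = ω_d/√(1−ζ²) = 1750/√0.865 = 1880 rad/s.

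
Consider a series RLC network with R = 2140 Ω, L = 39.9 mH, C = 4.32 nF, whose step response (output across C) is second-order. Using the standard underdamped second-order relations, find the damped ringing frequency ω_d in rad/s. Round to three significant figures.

ω_d ≈ 71300 rad/s

For a series RLC circuit (capacitor voltage as output), ω_n = 1/√(LC) = 1/√(39.9 mH · 4.32 nF) = 76200 rad/s.
ζ = (R/2)·√(C/L) = (2140/2)·√(4.32 nF/39.9 mH) = 0.352.
The damped frequency ω_d = ω_n√(1−ζ²) = 71300 rad/s.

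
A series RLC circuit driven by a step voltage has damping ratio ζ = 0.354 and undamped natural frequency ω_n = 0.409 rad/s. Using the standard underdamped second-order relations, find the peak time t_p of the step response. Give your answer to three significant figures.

The damped frequency is ω_d = ω_n√(1−ζ²) = 0.409·√(1−0.125) = 0.383 rad/s.
Peak time t_p = π/ω_d = π/0.383 = 8.21 s.

t_p ≈ 8.21 s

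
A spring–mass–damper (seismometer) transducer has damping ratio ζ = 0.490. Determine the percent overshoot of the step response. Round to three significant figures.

%OS ≈ 17.1%

For an underdamped second-order system, %OS = 100·exp(−πζ/√(1−ζ²)).
πζ/√(1−ζ²) = π·0.490/√(1−0.240) = 1.766, so %OS = 100·e^(−1.766) = 17.1%.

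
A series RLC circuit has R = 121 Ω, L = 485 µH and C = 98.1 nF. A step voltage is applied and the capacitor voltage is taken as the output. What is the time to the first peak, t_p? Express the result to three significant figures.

For a series RLC circuit (capacitor voltage as output), ω_n = 1/√(LC) = 1/√(485 µH · 98.1 nF) = 145000 rad/s.
ζ = (R/2)·√(C/L) = (121/2)·√(98.1 nF/485 µH) = 0.860.
ω_d = 145000·√(1 − 0.860²) = 73900 rad/s. t_p = π/ω_d = 0.0000425 s.

t_p ≈ 0.0000425 s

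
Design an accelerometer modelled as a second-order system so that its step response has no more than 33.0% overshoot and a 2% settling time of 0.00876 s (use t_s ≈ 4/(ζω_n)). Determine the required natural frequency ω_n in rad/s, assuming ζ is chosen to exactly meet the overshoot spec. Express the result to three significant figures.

Inverting the overshoot relation: ζ = |ln 0.330|/√(π² + ln²0.330) = 0.333.
From t_s ≈ 4/(ζω_n): ω_n = 4/(ζ·t_s) = 4/(0.333·0.00876) = 1370 rad/s.

ω_n ≈ 1370 rad/s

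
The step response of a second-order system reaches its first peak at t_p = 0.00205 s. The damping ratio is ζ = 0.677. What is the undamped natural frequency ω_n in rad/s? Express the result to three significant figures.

Peak time t_p = π/ω_d, so ω_d = π/t_p = π/0.00205 = 1530 rad/s.
ω_n = ω_d/√(1−ζ²) = 1530/√0.542 = 2080 rad/s.

ω_n ≈ 2080 rad/s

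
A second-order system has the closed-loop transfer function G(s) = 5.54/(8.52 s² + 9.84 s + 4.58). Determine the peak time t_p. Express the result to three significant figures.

Dividing through by 8.52: denominator becomes s² + 1.155 s + 0.5376.
So ω_n = √0.5376 = 0.733 rad/s and ζ = 1.155/(2·0.733) = 0.788.
The damped frequency ω_d = ω_n√(1−ζ²) = 0.452 rad/s. t_p = π/ω_d = 6.95 s.

t_p ≈ 6.95 s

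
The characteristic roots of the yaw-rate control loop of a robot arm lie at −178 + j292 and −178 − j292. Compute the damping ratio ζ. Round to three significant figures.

ζ ≈ 0.521

|pole| = ω_n = √(178² + 292²) = 342 rad/s; ζ = cos θ = σ/ω_n = 0.521.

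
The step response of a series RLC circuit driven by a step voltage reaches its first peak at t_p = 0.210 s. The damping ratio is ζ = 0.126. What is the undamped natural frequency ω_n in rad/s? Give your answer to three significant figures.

ω_n ≈ 15.1 rad/s

Peak time t_p = π/ω_d, so ω_d = π/t_p = π/0.210 = 15.0 rad/s.
ω_n = ω_d/√(1−ζ²) = 15.0/√0.984 = 15.1 rad/s.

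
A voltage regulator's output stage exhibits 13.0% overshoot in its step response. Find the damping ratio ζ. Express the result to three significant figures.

From %OS = 100·exp(−πζ/√(1−ζ²)), invert to get ζ = −ln(OS)/√(π² + ln²(OS)) with OS = 0.130.
−ln 0.130 = 2.040, so ζ = 2.040/√(π² + 4.163) = 0.545.

ζ ≈ 0.545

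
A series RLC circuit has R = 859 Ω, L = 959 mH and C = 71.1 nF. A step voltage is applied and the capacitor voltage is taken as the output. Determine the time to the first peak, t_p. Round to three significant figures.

t_p ≈ 0.000826 s

For a series RLC circuit (capacitor voltage as output), ω_n = 1/√(LC) = 1/√(959 mH · 71.1 nF) = 3830 rad/s.
ζ = (R/2)·√(C/L) = (859/2)·√(71.1 nF/959 mH) = 0.117.
The damped frequency ω_d = ω_n√(1−ζ²) = 3800 rad/s. t_p = π/ω_d = 0.000826 s.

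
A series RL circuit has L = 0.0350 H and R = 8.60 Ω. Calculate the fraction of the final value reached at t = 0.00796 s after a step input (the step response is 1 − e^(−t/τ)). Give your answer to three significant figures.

y/y_∞ ≈ 0.859

τ = L/R = 0.0350/8.60 = 0.00407 s.
y(t)/y_∞ = 1 − e^(−t/τ) = 1 − e^(−0.00796/0.00407) = 1 − e^(−1.96) = 0.859.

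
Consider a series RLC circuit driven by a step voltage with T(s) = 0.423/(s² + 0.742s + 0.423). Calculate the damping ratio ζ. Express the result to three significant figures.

Matching coefficients with s² + 2ζω_n s + ω_n² gives ω_n² = 0.423 ⇒ ω_n = 0.650 rad/s, and ζ = 0.742/(2ω_n) = 0.570.

ζ ≈ 0.570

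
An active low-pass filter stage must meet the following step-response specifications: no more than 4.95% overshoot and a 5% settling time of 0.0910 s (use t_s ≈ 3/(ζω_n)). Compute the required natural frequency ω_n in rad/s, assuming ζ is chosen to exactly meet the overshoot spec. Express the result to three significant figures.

Inverting the overshoot relation: ζ = |ln 0.0495|/√(π² + ln²0.0495) = 0.691.
Then ω_n = 3/(ζ t_s) = 3/(0.691 × 0.0910) = 47.7 rad/s.

ω_n ≈ 47.7 rad/s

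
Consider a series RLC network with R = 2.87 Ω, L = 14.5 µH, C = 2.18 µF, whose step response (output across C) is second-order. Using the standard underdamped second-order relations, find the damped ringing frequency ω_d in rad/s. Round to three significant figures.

ω_d ≈ 148000 rad/s

For a series RLC circuit (capacitor voltage as output), ω_n = 1/√(LC) = 1/√(14.5 µH · 2.18 µF) = 178000 rad/s.
ζ = (R/2)·√(C/L) = (2.87/2)·√(2.18 µF/14.5 µH) = 0.556.
The damped frequency ω_d = ω_n√(1−ζ²) = 148000 rad/s.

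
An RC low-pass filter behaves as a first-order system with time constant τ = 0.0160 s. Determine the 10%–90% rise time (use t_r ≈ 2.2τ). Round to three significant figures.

t_r ≈ 2.2τ = 0.0352 s.

t_r ≈ 0.0352 s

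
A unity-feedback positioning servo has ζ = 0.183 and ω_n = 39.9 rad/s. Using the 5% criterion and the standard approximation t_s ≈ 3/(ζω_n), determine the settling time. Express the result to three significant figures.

t_s ≈ 0.411 s

t_s ≈ 3/(ζω_n) = 3/(0.183 × 39.9) = 0.411 s.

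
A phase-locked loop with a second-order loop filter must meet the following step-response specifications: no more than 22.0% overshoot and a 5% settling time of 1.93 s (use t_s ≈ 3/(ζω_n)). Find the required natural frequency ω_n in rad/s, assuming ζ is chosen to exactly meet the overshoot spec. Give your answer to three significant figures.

ω_n ≈ 3.58 rad/s

Inverting the overshoot relation: ζ = |ln 0.220|/√(π² + ln²0.220) = 0.434.
From t_s ≈ 3/(ζω_n): ω_n = 3/(ζ·t_s) = 3/(0.434·1.93) = 3.58 rad/s.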